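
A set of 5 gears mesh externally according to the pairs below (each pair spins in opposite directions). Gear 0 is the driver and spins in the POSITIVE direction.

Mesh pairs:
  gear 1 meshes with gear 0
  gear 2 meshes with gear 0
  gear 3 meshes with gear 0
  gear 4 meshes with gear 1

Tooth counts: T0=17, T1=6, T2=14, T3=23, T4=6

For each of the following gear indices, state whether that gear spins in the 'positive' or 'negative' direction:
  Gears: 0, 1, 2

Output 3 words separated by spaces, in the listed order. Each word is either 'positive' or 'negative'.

Answer: positive negative negative

Derivation:
Gear 0 (driver): positive (depth 0)
  gear 1: meshes with gear 0 -> depth 1 -> negative (opposite of gear 0)
  gear 2: meshes with gear 0 -> depth 1 -> negative (opposite of gear 0)
  gear 3: meshes with gear 0 -> depth 1 -> negative (opposite of gear 0)
  gear 4: meshes with gear 1 -> depth 2 -> positive (opposite of gear 1)
Queried indices 0, 1, 2 -> positive, negative, negative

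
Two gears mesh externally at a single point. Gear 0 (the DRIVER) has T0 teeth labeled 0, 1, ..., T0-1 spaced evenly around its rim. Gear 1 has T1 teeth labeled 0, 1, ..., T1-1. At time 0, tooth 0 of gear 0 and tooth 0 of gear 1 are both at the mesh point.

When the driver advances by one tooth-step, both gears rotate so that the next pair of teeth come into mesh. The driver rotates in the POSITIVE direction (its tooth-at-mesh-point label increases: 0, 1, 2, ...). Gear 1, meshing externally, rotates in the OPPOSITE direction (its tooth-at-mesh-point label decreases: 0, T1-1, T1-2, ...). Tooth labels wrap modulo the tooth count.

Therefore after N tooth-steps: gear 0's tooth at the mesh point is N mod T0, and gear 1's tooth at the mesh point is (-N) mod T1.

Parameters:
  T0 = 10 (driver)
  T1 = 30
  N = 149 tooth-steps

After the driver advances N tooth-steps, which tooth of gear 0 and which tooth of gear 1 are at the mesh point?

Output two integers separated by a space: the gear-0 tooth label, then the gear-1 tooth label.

Answer: 9 1

Derivation:
Gear 0 (driver, T0=10): tooth at mesh = N mod T0
  149 = 14 * 10 + 9, so 149 mod 10 = 9
  gear 0 tooth = 9
Gear 1 (driven, T1=30): tooth at mesh = (-N) mod T1
  149 = 4 * 30 + 29, so 149 mod 30 = 29
  (-149) mod 30 = (-29) mod 30 = 30 - 29 = 1
Mesh after 149 steps: gear-0 tooth 9 meets gear-1 tooth 1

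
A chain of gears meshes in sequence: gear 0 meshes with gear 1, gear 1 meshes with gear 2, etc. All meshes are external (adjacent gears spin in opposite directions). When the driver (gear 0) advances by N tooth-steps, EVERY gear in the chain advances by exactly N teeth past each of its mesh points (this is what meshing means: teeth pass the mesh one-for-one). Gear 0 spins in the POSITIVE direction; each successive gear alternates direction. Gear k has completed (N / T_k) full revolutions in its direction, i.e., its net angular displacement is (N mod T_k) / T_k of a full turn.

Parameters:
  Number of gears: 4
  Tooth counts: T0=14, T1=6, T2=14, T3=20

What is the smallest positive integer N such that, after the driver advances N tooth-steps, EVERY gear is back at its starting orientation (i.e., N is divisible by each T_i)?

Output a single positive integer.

Gear k returns to start when N is a multiple of T_k.
All gears at start simultaneously when N is a common multiple of [14, 6, 14, 20]; the smallest such N is lcm(14, 6, 14, 20).
Start: lcm = T0 = 14
Fold in T1=6: gcd(14, 6) = 2; lcm(14, 6) = 14 * 6 / 2 = 84 / 2 = 42
Fold in T2=14: gcd(42, 14) = 14; lcm(42, 14) = 42 * 14 / 14 = 588 / 14 = 42
Fold in T3=20: gcd(42, 20) = 2; lcm(42, 20) = 42 * 20 / 2 = 840 / 2 = 420
Full cycle length = 420

Answer: 420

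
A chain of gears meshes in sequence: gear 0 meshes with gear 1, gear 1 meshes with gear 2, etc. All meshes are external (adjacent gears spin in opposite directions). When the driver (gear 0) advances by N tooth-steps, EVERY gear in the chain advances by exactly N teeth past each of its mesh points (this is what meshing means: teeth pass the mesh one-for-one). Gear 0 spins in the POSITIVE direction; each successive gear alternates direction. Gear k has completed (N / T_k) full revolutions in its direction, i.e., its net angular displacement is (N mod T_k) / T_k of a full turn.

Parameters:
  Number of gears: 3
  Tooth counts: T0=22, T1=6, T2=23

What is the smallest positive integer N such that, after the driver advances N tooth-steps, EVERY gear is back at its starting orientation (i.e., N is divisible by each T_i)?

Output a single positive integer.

Answer: 1518

Derivation:
Gear k returns to start when N is a multiple of T_k.
All gears at start simultaneously when N is a common multiple of [22, 6, 23]; the smallest such N is lcm(22, 6, 23).
Start: lcm = T0 = 22
Fold in T1=6: gcd(22, 6) = 2; lcm(22, 6) = 22 * 6 / 2 = 132 / 2 = 66
Fold in T2=23: gcd(66, 23) = 1; lcm(66, 23) = 66 * 23 / 1 = 1518 / 1 = 1518
Full cycle length = 1518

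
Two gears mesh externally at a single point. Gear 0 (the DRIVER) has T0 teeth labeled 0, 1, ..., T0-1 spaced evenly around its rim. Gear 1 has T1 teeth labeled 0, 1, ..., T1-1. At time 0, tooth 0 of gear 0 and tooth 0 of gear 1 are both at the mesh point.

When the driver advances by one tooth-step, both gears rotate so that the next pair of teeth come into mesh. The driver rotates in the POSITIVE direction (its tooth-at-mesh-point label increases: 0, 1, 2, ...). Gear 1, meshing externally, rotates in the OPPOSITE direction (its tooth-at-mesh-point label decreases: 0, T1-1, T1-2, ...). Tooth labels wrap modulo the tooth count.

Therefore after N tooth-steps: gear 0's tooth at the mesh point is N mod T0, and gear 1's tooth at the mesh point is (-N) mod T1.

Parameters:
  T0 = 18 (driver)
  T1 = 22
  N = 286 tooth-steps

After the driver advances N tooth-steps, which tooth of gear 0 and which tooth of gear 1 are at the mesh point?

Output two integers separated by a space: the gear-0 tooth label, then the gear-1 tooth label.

Gear 0 (driver, T0=18): tooth at mesh = N mod T0
  286 = 15 * 18 + 16, so 286 mod 18 = 16
  gear 0 tooth = 16
Gear 1 (driven, T1=22): tooth at mesh = (-N) mod T1
  286 = 13 * 22 + 0, so 286 mod 22 = 0
  (-286) mod 22 = 0
Mesh after 286 steps: gear-0 tooth 16 meets gear-1 tooth 0

Answer: 16 0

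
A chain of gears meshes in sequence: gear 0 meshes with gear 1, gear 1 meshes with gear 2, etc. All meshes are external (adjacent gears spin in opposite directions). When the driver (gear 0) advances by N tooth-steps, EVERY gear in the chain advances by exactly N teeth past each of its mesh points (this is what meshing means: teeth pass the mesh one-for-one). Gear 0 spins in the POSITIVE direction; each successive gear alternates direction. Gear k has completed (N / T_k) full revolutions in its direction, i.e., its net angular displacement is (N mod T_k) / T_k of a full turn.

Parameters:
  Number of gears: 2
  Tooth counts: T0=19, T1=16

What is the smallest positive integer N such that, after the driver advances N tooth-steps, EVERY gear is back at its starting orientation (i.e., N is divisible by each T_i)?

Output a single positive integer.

Answer: 304

Derivation:
Gear k returns to start when N is a multiple of T_k.
All gears at start simultaneously when N is a common multiple of [19, 16]; the smallest such N is lcm(19, 16).
Start: lcm = T0 = 19
Fold in T1=16: gcd(19, 16) = 1; lcm(19, 16) = 19 * 16 / 1 = 304 / 1 = 304
Full cycle length = 304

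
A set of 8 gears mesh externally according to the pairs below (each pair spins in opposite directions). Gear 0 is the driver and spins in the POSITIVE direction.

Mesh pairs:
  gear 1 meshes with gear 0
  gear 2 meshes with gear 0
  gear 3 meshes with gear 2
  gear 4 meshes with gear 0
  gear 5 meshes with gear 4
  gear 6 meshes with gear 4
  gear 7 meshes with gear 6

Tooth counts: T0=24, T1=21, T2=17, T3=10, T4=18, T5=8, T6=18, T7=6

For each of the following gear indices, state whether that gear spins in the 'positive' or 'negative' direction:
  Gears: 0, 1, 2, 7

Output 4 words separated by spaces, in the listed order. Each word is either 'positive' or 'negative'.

Answer: positive negative negative negative

Derivation:
Gear 0 (driver): positive (depth 0)
  gear 1: meshes with gear 0 -> depth 1 -> negative (opposite of gear 0)
  gear 2: meshes with gear 0 -> depth 1 -> negative (opposite of gear 0)
  gear 3: meshes with gear 2 -> depth 2 -> positive (opposite of gear 2)
  gear 4: meshes with gear 0 -> depth 1 -> negative (opposite of gear 0)
  gear 5: meshes with gear 4 -> depth 2 -> positive (opposite of gear 4)
  gear 6: meshes with gear 4 -> depth 2 -> positive (opposite of gear 4)
  gear 7: meshes with gear 6 -> depth 3 -> negative (opposite of gear 6)
Queried indices 0, 1, 2, 7 -> positive, negative, negative, negative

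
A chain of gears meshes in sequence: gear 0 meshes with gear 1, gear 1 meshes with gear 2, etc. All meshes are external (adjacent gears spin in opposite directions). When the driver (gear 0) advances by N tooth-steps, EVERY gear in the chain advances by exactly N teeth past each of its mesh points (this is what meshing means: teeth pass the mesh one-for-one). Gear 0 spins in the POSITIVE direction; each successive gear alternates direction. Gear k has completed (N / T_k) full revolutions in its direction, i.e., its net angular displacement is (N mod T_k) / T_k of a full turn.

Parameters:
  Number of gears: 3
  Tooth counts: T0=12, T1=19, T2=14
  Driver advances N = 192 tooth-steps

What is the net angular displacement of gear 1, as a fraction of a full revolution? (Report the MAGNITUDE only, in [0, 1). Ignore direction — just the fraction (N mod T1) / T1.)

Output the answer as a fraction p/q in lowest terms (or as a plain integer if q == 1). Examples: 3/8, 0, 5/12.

Answer: 2/19

Derivation:
Chain of 3 gears, tooth counts: [12, 19, 14]
  gear 0: T0=12, direction=positive, advance = 192 mod 12 = 0 teeth = 0/12 turn
  gear 1: T1=19, direction=negative, advance = 192 mod 19 = 2 teeth = 2/19 turn
  gear 2: T2=14, direction=positive, advance = 192 mod 14 = 10 teeth = 10/14 turn
Gear 1: 192 mod 19 = 2
Fraction = 2 / 19 = 2/19 (gcd(2,19)=1) = 2/19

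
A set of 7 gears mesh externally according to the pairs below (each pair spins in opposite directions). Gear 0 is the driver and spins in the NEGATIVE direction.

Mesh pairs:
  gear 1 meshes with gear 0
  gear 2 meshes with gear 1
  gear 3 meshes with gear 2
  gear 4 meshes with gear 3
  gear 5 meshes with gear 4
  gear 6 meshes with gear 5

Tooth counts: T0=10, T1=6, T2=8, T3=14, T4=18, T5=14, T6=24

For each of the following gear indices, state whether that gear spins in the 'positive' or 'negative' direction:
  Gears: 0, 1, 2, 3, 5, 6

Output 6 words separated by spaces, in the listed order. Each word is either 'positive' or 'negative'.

Answer: negative positive negative positive positive negative

Derivation:
Gear 0 (driver): negative (depth 0)
  gear 1: meshes with gear 0 -> depth 1 -> positive (opposite of gear 0)
  gear 2: meshes with gear 1 -> depth 2 -> negative (opposite of gear 1)
  gear 3: meshes with gear 2 -> depth 3 -> positive (opposite of gear 2)
  gear 4: meshes with gear 3 -> depth 4 -> negative (opposite of gear 3)
  gear 5: meshes with gear 4 -> depth 5 -> positive (opposite of gear 4)
  gear 6: meshes with gear 5 -> depth 6 -> negative (opposite of gear 5)
Queried indices 0, 1, 2, 3, 5, 6 -> negative, positive, negative, positive, positive, negative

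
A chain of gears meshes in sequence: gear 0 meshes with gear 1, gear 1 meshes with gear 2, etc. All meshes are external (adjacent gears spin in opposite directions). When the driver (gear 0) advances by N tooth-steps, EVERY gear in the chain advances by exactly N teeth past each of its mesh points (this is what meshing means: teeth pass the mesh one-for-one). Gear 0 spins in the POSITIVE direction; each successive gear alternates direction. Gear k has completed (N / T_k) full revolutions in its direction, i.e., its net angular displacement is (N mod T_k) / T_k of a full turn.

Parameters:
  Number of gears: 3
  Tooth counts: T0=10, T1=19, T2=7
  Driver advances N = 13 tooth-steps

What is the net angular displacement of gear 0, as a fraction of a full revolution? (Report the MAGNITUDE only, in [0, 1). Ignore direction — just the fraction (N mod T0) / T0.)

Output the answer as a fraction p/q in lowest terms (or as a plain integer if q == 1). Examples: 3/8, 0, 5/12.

Chain of 3 gears, tooth counts: [10, 19, 7]
  gear 0: T0=10, direction=positive, advance = 13 mod 10 = 3 teeth = 3/10 turn
  gear 1: T1=19, direction=negative, advance = 13 mod 19 = 13 teeth = 13/19 turn
  gear 2: T2=7, direction=positive, advance = 13 mod 7 = 6 teeth = 6/7 turn
Gear 0: 13 mod 10 = 3
Fraction = 3 / 10 = 3/10 (gcd(3,10)=1) = 3/10

Answer: 3/10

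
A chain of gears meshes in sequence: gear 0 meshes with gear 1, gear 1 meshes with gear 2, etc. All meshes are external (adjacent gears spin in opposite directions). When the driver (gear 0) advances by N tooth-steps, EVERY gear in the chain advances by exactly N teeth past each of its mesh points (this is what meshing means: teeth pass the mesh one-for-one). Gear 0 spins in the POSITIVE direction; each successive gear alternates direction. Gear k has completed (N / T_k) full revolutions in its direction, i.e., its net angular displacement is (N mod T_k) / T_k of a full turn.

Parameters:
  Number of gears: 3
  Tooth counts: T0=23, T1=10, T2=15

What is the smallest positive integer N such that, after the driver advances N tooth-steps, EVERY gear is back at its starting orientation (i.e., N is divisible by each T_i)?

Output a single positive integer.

Answer: 690

Derivation:
Gear k returns to start when N is a multiple of T_k.
All gears at start simultaneously when N is a common multiple of [23, 10, 15]; the smallest such N is lcm(23, 10, 15).
Start: lcm = T0 = 23
Fold in T1=10: gcd(23, 10) = 1; lcm(23, 10) = 23 * 10 / 1 = 230 / 1 = 230
Fold in T2=15: gcd(230, 15) = 5; lcm(230, 15) = 230 * 15 / 5 = 3450 / 5 = 690
Full cycle length = 690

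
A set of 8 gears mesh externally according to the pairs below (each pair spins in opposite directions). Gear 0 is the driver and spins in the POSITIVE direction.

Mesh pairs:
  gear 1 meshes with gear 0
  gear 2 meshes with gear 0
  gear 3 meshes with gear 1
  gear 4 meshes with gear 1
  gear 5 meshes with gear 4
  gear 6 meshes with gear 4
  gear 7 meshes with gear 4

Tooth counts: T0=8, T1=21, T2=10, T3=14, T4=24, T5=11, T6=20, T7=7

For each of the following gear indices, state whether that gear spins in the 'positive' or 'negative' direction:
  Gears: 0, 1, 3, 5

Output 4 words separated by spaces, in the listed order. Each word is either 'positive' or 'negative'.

Gear 0 (driver): positive (depth 0)
  gear 1: meshes with gear 0 -> depth 1 -> negative (opposite of gear 0)
  gear 2: meshes with gear 0 -> depth 1 -> negative (opposite of gear 0)
  gear 3: meshes with gear 1 -> depth 2 -> positive (opposite of gear 1)
  gear 4: meshes with gear 1 -> depth 2 -> positive (opposite of gear 1)
  gear 5: meshes with gear 4 -> depth 3 -> negative (opposite of gear 4)
  gear 6: meshes with gear 4 -> depth 3 -> negative (opposite of gear 4)
  gear 7: meshes with gear 4 -> depth 3 -> negative (opposite of gear 4)
Queried indices 0, 1, 3, 5 -> positive, negative, positive, negative

Answer: positive negative positive negative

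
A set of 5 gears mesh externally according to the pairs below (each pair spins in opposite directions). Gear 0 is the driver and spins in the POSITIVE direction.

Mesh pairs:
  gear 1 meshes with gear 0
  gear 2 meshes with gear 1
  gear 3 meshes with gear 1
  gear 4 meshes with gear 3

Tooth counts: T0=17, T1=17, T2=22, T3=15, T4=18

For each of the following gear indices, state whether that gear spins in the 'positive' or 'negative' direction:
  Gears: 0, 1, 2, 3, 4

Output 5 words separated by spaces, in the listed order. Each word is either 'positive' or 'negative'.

Answer: positive negative positive positive negative

Derivation:
Gear 0 (driver): positive (depth 0)
  gear 1: meshes with gear 0 -> depth 1 -> negative (opposite of gear 0)
  gear 2: meshes with gear 1 -> depth 2 -> positive (opposite of gear 1)
  gear 3: meshes with gear 1 -> depth 2 -> positive (opposite of gear 1)
  gear 4: meshes with gear 3 -> depth 3 -> negative (opposite of gear 3)
Queried indices 0, 1, 2, 3, 4 -> positive, negative, positive, positive, negative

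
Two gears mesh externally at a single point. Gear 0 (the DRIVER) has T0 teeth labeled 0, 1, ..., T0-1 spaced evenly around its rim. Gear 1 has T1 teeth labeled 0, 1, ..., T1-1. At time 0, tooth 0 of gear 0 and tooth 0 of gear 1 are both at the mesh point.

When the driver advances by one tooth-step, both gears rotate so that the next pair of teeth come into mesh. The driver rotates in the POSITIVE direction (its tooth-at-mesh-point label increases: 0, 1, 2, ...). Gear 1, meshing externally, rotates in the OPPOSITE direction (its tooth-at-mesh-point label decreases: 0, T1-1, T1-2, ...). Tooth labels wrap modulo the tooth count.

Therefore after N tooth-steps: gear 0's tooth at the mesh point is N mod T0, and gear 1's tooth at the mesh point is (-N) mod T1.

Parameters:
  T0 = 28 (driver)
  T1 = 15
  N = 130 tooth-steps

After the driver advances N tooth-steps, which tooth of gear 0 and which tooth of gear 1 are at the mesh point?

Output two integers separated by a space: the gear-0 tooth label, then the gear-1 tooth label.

Gear 0 (driver, T0=28): tooth at mesh = N mod T0
  130 = 4 * 28 + 18, so 130 mod 28 = 18
  gear 0 tooth = 18
Gear 1 (driven, T1=15): tooth at mesh = (-N) mod T1
  130 = 8 * 15 + 10, so 130 mod 15 = 10
  (-130) mod 15 = (-10) mod 15 = 15 - 10 = 5
Mesh after 130 steps: gear-0 tooth 18 meets gear-1 tooth 5

Answer: 18 5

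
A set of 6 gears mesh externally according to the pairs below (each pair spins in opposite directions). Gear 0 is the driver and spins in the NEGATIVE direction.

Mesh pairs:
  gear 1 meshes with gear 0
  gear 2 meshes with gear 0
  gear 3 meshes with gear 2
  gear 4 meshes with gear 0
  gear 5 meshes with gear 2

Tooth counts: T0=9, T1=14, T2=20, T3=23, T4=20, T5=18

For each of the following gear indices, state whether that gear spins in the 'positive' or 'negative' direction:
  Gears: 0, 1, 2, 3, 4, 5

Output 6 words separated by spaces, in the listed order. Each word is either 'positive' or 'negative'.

Answer: negative positive positive negative positive negative

Derivation:
Gear 0 (driver): negative (depth 0)
  gear 1: meshes with gear 0 -> depth 1 -> positive (opposite of gear 0)
  gear 2: meshes with gear 0 -> depth 1 -> positive (opposite of gear 0)
  gear 3: meshes with gear 2 -> depth 2 -> negative (opposite of gear 2)
  gear 4: meshes with gear 0 -> depth 1 -> positive (opposite of gear 0)
  gear 5: meshes with gear 2 -> depth 2 -> negative (opposite of gear 2)
Queried indices 0, 1, 2, 3, 4, 5 -> negative, positive, positive, negative, positive, negative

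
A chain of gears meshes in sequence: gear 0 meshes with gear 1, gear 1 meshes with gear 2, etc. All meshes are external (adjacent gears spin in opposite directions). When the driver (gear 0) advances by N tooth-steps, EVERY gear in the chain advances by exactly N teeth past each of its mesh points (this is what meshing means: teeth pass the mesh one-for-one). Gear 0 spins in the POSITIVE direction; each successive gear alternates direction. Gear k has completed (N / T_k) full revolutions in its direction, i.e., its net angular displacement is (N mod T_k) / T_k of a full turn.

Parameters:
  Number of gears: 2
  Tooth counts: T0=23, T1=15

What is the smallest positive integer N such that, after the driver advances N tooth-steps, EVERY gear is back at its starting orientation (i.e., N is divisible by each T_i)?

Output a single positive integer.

Answer: 345

Derivation:
Gear k returns to start when N is a multiple of T_k.
All gears at start simultaneously when N is a common multiple of [23, 15]; the smallest such N is lcm(23, 15).
Start: lcm = T0 = 23
Fold in T1=15: gcd(23, 15) = 1; lcm(23, 15) = 23 * 15 / 1 = 345 / 1 = 345
Full cycle length = 345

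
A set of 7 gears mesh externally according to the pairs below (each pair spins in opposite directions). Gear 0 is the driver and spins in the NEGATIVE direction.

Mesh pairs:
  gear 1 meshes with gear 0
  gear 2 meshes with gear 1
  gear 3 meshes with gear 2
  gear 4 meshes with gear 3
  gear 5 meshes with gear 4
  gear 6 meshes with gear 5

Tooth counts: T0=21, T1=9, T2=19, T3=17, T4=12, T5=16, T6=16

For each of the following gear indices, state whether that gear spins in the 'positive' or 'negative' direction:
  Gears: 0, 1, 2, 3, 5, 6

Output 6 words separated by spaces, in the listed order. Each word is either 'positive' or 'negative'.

Answer: negative positive negative positive positive negative

Derivation:
Gear 0 (driver): negative (depth 0)
  gear 1: meshes with gear 0 -> depth 1 -> positive (opposite of gear 0)
  gear 2: meshes with gear 1 -> depth 2 -> negative (opposite of gear 1)
  gear 3: meshes with gear 2 -> depth 3 -> positive (opposite of gear 2)
  gear 4: meshes with gear 3 -> depth 4 -> negative (opposite of gear 3)
  gear 5: meshes with gear 4 -> depth 5 -> positive (opposite of gear 4)
  gear 6: meshes with gear 5 -> depth 6 -> negative (opposite of gear 5)
Queried indices 0, 1, 2, 3, 5, 6 -> negative, positive, negative, positive, positive, negative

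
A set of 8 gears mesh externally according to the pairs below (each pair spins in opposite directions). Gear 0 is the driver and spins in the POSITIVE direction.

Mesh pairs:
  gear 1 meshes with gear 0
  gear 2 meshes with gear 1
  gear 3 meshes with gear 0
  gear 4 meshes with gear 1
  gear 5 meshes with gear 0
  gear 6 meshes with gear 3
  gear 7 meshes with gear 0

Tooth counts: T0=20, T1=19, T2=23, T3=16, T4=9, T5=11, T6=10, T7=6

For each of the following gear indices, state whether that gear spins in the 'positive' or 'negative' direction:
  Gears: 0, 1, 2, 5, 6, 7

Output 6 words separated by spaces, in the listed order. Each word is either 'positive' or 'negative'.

Answer: positive negative positive negative positive negative

Derivation:
Gear 0 (driver): positive (depth 0)
  gear 1: meshes with gear 0 -> depth 1 -> negative (opposite of gear 0)
  gear 2: meshes with gear 1 -> depth 2 -> positive (opposite of gear 1)
  gear 3: meshes with gear 0 -> depth 1 -> negative (opposite of gear 0)
  gear 4: meshes with gear 1 -> depth 2 -> positive (opposite of gear 1)
  gear 5: meshes with gear 0 -> depth 1 -> negative (opposite of gear 0)
  gear 6: meshes with gear 3 -> depth 2 -> positive (opposite of gear 3)
  gear 7: meshes with gear 0 -> depth 1 -> negative (opposite of gear 0)
Queried indices 0, 1, 2, 5, 6, 7 -> positive, negative, positive, negative, positive, negative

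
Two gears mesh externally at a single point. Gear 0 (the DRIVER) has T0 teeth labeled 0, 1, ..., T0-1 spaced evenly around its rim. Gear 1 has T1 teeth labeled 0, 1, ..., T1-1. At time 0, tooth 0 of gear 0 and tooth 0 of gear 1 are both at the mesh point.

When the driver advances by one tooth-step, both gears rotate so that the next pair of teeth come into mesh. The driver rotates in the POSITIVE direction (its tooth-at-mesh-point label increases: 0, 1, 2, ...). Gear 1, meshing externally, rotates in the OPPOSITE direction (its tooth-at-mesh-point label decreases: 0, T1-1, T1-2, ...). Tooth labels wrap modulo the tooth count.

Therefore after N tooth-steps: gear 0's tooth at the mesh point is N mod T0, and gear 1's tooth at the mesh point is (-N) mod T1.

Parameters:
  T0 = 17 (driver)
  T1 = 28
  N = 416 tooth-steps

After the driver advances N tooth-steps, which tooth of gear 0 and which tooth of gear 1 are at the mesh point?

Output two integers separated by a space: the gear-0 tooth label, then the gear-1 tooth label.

Answer: 8 4

Derivation:
Gear 0 (driver, T0=17): tooth at mesh = N mod T0
  416 = 24 * 17 + 8, so 416 mod 17 = 8
  gear 0 tooth = 8
Gear 1 (driven, T1=28): tooth at mesh = (-N) mod T1
  416 = 14 * 28 + 24, so 416 mod 28 = 24
  (-416) mod 28 = (-24) mod 28 = 28 - 24 = 4
Mesh after 416 steps: gear-0 tooth 8 meets gear-1 tooth 4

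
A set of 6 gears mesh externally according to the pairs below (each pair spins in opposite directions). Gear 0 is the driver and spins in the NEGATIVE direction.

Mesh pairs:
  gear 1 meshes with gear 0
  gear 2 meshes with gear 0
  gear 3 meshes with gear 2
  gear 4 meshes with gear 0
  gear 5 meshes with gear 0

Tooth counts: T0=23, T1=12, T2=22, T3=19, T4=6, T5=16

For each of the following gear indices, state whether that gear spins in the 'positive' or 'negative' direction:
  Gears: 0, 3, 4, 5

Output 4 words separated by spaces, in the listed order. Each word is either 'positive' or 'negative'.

Gear 0 (driver): negative (depth 0)
  gear 1: meshes with gear 0 -> depth 1 -> positive (opposite of gear 0)
  gear 2: meshes with gear 0 -> depth 1 -> positive (opposite of gear 0)
  gear 3: meshes with gear 2 -> depth 2 -> negative (opposite of gear 2)
  gear 4: meshes with gear 0 -> depth 1 -> positive (opposite of gear 0)
  gear 5: meshes with gear 0 -> depth 1 -> positive (opposite of gear 0)
Queried indices 0, 3, 4, 5 -> negative, negative, positive, positive

Answer: negative negative positive positive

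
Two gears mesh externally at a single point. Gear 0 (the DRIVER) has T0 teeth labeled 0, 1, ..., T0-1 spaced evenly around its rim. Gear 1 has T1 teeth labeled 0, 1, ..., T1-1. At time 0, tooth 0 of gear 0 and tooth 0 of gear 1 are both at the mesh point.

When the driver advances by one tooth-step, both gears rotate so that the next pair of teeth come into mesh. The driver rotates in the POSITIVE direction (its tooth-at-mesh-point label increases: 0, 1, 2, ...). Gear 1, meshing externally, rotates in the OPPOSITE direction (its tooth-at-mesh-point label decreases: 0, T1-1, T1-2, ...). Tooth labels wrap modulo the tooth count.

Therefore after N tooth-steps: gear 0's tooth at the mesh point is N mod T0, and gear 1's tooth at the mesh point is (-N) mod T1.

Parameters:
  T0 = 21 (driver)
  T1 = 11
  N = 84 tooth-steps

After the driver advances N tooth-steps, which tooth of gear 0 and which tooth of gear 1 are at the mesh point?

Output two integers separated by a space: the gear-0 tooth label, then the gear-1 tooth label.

Answer: 0 4

Derivation:
Gear 0 (driver, T0=21): tooth at mesh = N mod T0
  84 = 4 * 21 + 0, so 84 mod 21 = 0
  gear 0 tooth = 0
Gear 1 (driven, T1=11): tooth at mesh = (-N) mod T1
  84 = 7 * 11 + 7, so 84 mod 11 = 7
  (-84) mod 11 = (-7) mod 11 = 11 - 7 = 4
Mesh after 84 steps: gear-0 tooth 0 meets gear-1 tooth 4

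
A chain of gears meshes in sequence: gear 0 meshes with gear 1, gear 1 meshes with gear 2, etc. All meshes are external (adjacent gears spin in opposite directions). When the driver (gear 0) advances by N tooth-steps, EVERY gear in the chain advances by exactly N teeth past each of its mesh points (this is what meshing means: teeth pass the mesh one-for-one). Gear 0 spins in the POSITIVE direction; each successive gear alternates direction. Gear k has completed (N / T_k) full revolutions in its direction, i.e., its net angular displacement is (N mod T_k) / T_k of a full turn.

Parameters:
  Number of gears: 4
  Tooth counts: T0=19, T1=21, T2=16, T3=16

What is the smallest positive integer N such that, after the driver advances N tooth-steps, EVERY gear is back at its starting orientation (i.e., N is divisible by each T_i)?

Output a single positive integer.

Answer: 6384

Derivation:
Gear k returns to start when N is a multiple of T_k.
All gears at start simultaneously when N is a common multiple of [19, 21, 16, 16]; the smallest such N is lcm(19, 21, 16, 16).
Start: lcm = T0 = 19
Fold in T1=21: gcd(19, 21) = 1; lcm(19, 21) = 19 * 21 / 1 = 399 / 1 = 399
Fold in T2=16: gcd(399, 16) = 1; lcm(399, 16) = 399 * 16 / 1 = 6384 / 1 = 6384
Fold in T3=16: gcd(6384, 16) = 16; lcm(6384, 16) = 6384 * 16 / 16 = 102144 / 16 = 6384
Full cycle length = 6384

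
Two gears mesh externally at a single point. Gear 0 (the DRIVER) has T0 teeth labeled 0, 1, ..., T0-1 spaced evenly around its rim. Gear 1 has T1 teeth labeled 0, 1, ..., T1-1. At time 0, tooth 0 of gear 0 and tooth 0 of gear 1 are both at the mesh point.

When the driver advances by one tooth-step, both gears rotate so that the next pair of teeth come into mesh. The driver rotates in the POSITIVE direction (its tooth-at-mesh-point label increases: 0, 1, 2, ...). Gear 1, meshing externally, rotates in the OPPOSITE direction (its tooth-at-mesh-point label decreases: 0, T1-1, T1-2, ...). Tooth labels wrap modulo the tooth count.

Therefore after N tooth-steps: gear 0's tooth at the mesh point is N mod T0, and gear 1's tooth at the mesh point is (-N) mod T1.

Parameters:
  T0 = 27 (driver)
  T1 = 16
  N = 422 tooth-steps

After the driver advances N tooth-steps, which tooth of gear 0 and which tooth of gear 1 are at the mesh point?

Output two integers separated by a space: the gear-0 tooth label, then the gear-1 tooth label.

Answer: 17 10

Derivation:
Gear 0 (driver, T0=27): tooth at mesh = N mod T0
  422 = 15 * 27 + 17, so 422 mod 27 = 17
  gear 0 tooth = 17
Gear 1 (driven, T1=16): tooth at mesh = (-N) mod T1
  422 = 26 * 16 + 6, so 422 mod 16 = 6
  (-422) mod 16 = (-6) mod 16 = 16 - 6 = 10
Mesh after 422 steps: gear-0 tooth 17 meets gear-1 tooth 10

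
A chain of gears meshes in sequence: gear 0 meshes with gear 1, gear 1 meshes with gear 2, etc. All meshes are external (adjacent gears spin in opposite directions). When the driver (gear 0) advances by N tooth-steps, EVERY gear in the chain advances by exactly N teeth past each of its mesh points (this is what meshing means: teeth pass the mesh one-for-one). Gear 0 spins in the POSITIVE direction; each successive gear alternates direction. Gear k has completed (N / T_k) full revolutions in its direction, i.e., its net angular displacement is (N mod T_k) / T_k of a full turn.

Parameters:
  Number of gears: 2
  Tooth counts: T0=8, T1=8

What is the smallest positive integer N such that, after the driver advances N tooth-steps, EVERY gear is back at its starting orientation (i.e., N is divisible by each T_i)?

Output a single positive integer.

Answer: 8

Derivation:
Gear k returns to start when N is a multiple of T_k.
All gears at start simultaneously when N is a common multiple of [8, 8]; the smallest such N is lcm(8, 8).
Start: lcm = T0 = 8
Fold in T1=8: gcd(8, 8) = 8; lcm(8, 8) = 8 * 8 / 8 = 64 / 8 = 8
Full cycle length = 8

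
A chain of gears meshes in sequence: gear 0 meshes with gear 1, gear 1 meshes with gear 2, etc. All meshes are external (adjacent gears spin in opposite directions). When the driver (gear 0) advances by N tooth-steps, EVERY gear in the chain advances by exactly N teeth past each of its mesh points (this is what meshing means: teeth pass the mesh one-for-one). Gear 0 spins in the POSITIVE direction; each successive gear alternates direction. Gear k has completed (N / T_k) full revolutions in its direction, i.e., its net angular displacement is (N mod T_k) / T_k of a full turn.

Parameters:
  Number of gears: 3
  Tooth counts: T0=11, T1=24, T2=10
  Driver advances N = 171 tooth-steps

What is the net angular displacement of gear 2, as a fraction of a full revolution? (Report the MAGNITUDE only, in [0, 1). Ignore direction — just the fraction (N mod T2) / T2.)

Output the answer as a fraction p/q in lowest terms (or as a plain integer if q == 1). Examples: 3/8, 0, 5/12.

Chain of 3 gears, tooth counts: [11, 24, 10]
  gear 0: T0=11, direction=positive, advance = 171 mod 11 = 6 teeth = 6/11 turn
  gear 1: T1=24, direction=negative, advance = 171 mod 24 = 3 teeth = 3/24 turn
  gear 2: T2=10, direction=positive, advance = 171 mod 10 = 1 teeth = 1/10 turn
Gear 2: 171 mod 10 = 1
Fraction = 1 / 10 = 1/10 (gcd(1,10)=1) = 1/10

Answer: 1/10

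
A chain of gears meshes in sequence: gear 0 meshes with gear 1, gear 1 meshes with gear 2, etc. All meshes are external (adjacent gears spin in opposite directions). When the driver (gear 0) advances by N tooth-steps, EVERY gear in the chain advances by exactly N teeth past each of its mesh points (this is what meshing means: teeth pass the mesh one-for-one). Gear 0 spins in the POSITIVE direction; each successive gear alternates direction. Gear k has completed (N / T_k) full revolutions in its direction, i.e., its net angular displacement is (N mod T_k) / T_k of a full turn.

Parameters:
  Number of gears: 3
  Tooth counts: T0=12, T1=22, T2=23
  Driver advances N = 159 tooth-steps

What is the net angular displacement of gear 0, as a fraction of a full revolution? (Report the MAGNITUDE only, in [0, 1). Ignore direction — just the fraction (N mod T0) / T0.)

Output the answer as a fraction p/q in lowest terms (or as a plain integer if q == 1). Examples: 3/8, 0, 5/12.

Chain of 3 gears, tooth counts: [12, 22, 23]
  gear 0: T0=12, direction=positive, advance = 159 mod 12 = 3 teeth = 3/12 turn
  gear 1: T1=22, direction=negative, advance = 159 mod 22 = 5 teeth = 5/22 turn
  gear 2: T2=23, direction=positive, advance = 159 mod 23 = 21 teeth = 21/23 turn
Gear 0: 159 mod 12 = 3
Fraction = 3 / 12 = 1/4 (gcd(3,12)=3) = 1/4

Answer: 1/4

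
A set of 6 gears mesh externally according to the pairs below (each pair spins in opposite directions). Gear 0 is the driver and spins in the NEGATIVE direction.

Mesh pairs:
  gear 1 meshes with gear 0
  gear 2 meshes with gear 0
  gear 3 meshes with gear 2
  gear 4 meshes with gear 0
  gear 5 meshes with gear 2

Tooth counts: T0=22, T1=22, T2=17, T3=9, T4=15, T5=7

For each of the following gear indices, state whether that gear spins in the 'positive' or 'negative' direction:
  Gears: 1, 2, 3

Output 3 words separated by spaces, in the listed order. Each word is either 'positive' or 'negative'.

Answer: positive positive negative

Derivation:
Gear 0 (driver): negative (depth 0)
  gear 1: meshes with gear 0 -> depth 1 -> positive (opposite of gear 0)
  gear 2: meshes with gear 0 -> depth 1 -> positive (opposite of gear 0)
  gear 3: meshes with gear 2 -> depth 2 -> negative (opposite of gear 2)
  gear 4: meshes with gear 0 -> depth 1 -> positive (opposite of gear 0)
  gear 5: meshes with gear 2 -> depth 2 -> negative (opposite of gear 2)
Queried indices 1, 2, 3 -> positive, positive, negative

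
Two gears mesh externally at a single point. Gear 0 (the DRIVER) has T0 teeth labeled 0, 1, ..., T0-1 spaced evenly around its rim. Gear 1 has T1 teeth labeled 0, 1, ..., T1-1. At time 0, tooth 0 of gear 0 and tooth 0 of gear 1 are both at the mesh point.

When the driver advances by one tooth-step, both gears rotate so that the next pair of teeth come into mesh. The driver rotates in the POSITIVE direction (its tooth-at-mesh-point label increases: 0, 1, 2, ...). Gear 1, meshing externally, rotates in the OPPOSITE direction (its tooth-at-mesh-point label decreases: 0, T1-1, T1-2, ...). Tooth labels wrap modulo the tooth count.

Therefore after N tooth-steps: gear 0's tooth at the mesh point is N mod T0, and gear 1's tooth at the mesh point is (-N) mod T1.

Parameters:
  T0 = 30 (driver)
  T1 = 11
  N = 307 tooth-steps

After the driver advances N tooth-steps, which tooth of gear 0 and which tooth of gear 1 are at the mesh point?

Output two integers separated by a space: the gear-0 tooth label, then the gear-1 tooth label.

Gear 0 (driver, T0=30): tooth at mesh = N mod T0
  307 = 10 * 30 + 7, so 307 mod 30 = 7
  gear 0 tooth = 7
Gear 1 (driven, T1=11): tooth at mesh = (-N) mod T1
  307 = 27 * 11 + 10, so 307 mod 11 = 10
  (-307) mod 11 = (-10) mod 11 = 11 - 10 = 1
Mesh after 307 steps: gear-0 tooth 7 meets gear-1 tooth 1

Answer: 7 1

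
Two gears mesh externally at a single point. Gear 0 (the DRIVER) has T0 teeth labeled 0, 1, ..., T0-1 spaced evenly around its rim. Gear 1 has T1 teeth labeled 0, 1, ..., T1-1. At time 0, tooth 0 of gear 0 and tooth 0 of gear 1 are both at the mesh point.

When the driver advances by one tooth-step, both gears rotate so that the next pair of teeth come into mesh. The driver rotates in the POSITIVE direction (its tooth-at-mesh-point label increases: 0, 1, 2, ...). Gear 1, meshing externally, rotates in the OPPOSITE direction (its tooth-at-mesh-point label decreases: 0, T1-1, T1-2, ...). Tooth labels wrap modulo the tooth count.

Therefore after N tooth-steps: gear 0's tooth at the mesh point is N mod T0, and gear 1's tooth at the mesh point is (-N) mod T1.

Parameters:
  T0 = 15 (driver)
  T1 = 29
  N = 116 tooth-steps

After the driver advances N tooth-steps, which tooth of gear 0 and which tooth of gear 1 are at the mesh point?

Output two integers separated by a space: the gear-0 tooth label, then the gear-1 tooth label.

Gear 0 (driver, T0=15): tooth at mesh = N mod T0
  116 = 7 * 15 + 11, so 116 mod 15 = 11
  gear 0 tooth = 11
Gear 1 (driven, T1=29): tooth at mesh = (-N) mod T1
  116 = 4 * 29 + 0, so 116 mod 29 = 0
  (-116) mod 29 = 0
Mesh after 116 steps: gear-0 tooth 11 meets gear-1 tooth 0

Answer: 11 0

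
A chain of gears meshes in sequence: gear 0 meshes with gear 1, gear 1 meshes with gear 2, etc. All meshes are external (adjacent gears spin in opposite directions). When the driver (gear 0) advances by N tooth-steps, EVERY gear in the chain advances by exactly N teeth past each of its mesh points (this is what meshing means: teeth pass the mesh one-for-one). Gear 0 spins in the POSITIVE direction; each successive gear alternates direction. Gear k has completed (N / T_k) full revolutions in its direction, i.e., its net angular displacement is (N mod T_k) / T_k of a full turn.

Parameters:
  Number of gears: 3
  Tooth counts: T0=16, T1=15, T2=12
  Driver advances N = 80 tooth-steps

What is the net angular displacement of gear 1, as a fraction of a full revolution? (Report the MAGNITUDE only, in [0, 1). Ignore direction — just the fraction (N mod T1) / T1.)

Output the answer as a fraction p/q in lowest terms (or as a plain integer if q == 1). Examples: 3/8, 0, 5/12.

Answer: 1/3

Derivation:
Chain of 3 gears, tooth counts: [16, 15, 12]
  gear 0: T0=16, direction=positive, advance = 80 mod 16 = 0 teeth = 0/16 turn
  gear 1: T1=15, direction=negative, advance = 80 mod 15 = 5 teeth = 5/15 turn
  gear 2: T2=12, direction=positive, advance = 80 mod 12 = 8 teeth = 8/12 turn
Gear 1: 80 mod 15 = 5
Fraction = 5 / 15 = 1/3 (gcd(5,15)=5) = 1/3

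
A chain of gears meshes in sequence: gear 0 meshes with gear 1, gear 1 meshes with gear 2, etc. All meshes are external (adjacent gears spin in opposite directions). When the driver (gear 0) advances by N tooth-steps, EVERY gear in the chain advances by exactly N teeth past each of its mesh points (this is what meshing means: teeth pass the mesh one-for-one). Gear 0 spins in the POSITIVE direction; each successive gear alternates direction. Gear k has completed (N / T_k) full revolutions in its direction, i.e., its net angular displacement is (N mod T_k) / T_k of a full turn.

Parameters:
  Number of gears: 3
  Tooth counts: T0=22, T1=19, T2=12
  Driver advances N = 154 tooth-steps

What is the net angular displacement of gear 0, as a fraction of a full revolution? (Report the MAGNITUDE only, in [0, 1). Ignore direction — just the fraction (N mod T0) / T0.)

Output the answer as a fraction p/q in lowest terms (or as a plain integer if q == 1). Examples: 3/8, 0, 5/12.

Answer: 0

Derivation:
Chain of 3 gears, tooth counts: [22, 19, 12]
  gear 0: T0=22, direction=positive, advance = 154 mod 22 = 0 teeth = 0/22 turn
  gear 1: T1=19, direction=negative, advance = 154 mod 19 = 2 teeth = 2/19 turn
  gear 2: T2=12, direction=positive, advance = 154 mod 12 = 10 teeth = 10/12 turn
Gear 0: 154 mod 22 = 0
Fraction = 0 / 22 = 0/1 (gcd(0,22)=22) = 0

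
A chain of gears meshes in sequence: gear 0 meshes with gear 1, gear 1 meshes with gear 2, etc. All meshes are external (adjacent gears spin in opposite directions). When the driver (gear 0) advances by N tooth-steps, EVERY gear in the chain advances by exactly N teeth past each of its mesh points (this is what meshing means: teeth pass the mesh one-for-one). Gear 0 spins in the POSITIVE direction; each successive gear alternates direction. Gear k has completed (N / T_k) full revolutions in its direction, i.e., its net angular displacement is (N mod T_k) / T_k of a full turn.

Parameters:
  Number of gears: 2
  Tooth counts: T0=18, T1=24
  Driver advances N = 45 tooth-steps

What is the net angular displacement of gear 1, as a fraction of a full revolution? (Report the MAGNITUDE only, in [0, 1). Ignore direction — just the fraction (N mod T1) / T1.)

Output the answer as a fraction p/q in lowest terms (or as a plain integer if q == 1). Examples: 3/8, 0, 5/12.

Chain of 2 gears, tooth counts: [18, 24]
  gear 0: T0=18, direction=positive, advance = 45 mod 18 = 9 teeth = 9/18 turn
  gear 1: T1=24, direction=negative, advance = 45 mod 24 = 21 teeth = 21/24 turn
Gear 1: 45 mod 24 = 21
Fraction = 21 / 24 = 7/8 (gcd(21,24)=3) = 7/8

Answer: 7/8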